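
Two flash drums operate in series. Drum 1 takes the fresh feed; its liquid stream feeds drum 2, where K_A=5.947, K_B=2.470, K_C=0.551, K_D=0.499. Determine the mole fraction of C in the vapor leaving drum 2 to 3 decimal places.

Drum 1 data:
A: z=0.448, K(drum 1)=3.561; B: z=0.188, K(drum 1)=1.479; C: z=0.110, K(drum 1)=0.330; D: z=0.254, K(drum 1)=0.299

y_C (drum 2) = 0.136

Drum 1:
Let ψ₁ = V/F and solve Σ zᵢ(Kᵢ−1)/(1+ψ₁(Kᵢ−1)) = 0.
Feasibility: ΣzᵢKᵢ = 1.986, Σzᵢ/Kᵢ = 1.436 — both > 1, two phases present.
Newton–Raphson from ψ₁ = 0.5:
  ψ₁ = 0.500: g = 0.1908, g' = -1.001 → ψ₁ = 0.691
  ψ₁ = 0.691: g = -0.0003, g' = -1.048 → ψ₁ = 0.690
Converged at ψ₁ = 0.690.
Drum-1 compositions:
  A: x = 0.162, y = 0.576
  B: x = 0.141, y = 0.209
  C: x = 0.205, y = 0.068
  D: x = 0.492, y = 0.147
Drum-2 feed = drum-1 liquid: z₂ = (0.1618, 0.1413, 0.2047, 0.4922).
Drum 2:
Material balance + equilibrium reduce to Σ zᵢ(Kᵢ−1)/(1+ψ₂(Kᵢ−1)) = 0.
Check two-phase: ΣzᵢKᵢ = 1.670 > 1 and Σzᵢ/Kᵢ = 1.442 > 1, so g(0) = 0.670 > 0 and g(1) = -0.442 < 0.
Newton iteration, ψ₂⁰ = 0.5:
  ψ₂ = 0.500: g = -0.0973, g' = -0.718 → ψ₂ = 0.365
  ψ₂ = 0.365: g = 0.0093, g' = -0.877 → ψ₂ = 0.375
Converged at ψ₂ = 0.375.
  A: x = 0.057, y = 0.337
  B: x = 0.091, y = 0.225
  C: x = 0.246, y = 0.136
  D: x = 0.606, y = 0.302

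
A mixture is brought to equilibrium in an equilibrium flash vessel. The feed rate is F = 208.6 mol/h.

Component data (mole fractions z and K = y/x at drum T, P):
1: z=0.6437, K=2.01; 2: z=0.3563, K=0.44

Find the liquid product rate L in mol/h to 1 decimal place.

L = 42.4 mol/h

Material balance + equilibrium reduce to Σ zᵢ(Kᵢ−1)/(1+ψ(Kᵢ−1)) = 0.
g(0) = ΣzᵢKᵢ − 1 = 0.4506 and g(1) = 1 − Σzᵢ/Kᵢ = -0.1300, so a root lies in (0, 1).
Binary case is linear: z₁(K₁−1)(1+ψ(K₂−1)) + z₂(K₂−1)(1+ψ(K₁−1)) = 0
⇒ ψ = [z₁(K₁−1)+z₂(K₂−1)] / [−(K₁−1)(K₂−1)] = 0.45061/0.56560 = 0.7967
Then V = ψ·F = 0.7967·208.6 = 166.2 mol/h and L = F − V = 42.4 mol/h.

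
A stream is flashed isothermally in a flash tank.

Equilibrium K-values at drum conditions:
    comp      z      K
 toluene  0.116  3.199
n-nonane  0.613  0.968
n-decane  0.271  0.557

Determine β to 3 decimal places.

Rachford–Rice: g(β) = Σ zᵢ(Kᵢ−1)/(1+β(Kᵢ−1)) = 0.
Check two-phase: ΣzᵢKᵢ = 1.115 > 1 and Σzᵢ/Kᵢ = 1.156 > 1, so g(0) = 0.115 > 0 and g(1) = -0.156 < 0.
Newton iteration, β⁰ = 0.31:
  β = 0.310: g = -0.0073, g' = -0.270 → β = 0.283
  β = 0.283: g = 0.0002, g' = -0.283 → β = 0.284
Converged at β = 0.284.

β = 0.284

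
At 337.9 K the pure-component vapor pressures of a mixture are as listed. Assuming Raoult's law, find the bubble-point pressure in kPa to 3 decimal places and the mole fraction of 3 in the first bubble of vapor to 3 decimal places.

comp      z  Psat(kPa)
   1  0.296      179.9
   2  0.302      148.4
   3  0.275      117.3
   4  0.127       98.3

At the bubble point ψ → 0, so ΣzᵢKᵢ = 1 with Kᵢ = Pᵢˢᵃᵗ/P ⇒ P = ΣzᵢPᵢˢᵃᵗ.
P = 0.296·179.9 + 0.302·148.4 + 0.275·117.3 + 0.127·98.3 = 142.809 kPa
yᵢ = zᵢPᵢˢᵃᵗ/P ⇒ y_3 = 0.275·117.3/142.809 = 0.226

Pbub = 142.809 kPa, y_3 = 0.226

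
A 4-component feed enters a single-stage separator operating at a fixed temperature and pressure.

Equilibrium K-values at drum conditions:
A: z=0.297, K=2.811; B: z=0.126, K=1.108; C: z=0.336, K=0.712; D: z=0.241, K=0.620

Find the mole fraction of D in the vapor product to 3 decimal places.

Iterate (Newton) starting at β = 0.43:
  β = 0.430: g = 0.0955, g' = -0.395 → β = 0.672
  β = 0.672: g = 0.0125, g' = -0.305 → β = 0.712
  β = 0.712: g = 0.0002, g' = -0.297 → β = 0.713
Converged at β = 0.713.
Compositions from xᵢ = zᵢ/(1+β(Kᵢ−1)), yᵢ = Kᵢxᵢ:
  A: x = 0.130, y = 0.364
  B: x = 0.117, y = 0.130
  C: x = 0.423, y = 0.301
  D: x = 0.331, y = 0.205

y_D = 0.205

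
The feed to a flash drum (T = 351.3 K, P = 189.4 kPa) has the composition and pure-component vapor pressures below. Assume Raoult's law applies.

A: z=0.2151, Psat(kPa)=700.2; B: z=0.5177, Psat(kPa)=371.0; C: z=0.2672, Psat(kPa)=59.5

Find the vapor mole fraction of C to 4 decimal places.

Raoult's law: Kᵢ = Pᵢˢᵃᵗ/P = Pᵢˢᵃᵗ/189.4.
  K_A = 700.2/189.4 = 3.696938, K_B = 371.0/189.4 = 1.958817, K_C = 59.5/189.4 = 0.314150
Rachford–Rice: g(V/F) = Σ zᵢ(Kᵢ−1)/(1+V/F(Kᵢ−1)) = 0.
g(0) = ΣzᵢKᵢ − 1 = 0.8932 and g(1) = 1 − Σzᵢ/Kᵢ = -0.1730, so a root lies in (0, 1).
Newton–Raphson from V/F = 0.5:
  V/F = 0.5000: g = 0.30364, g' = -0.7922 → V/F = 0.8833
  V/F = 0.8833: g = -0.02459, g' = -1.0851 → V/F = 0.8606
  V/F = 0.8606: g = -0.00060, g' = -1.0333 → V/F = 0.8600
Converged at V/F = 0.8600.
Compositions from xᵢ = zᵢ/(1+V/F(Kᵢ−1)), yᵢ = Kᵢxᵢ:
  A: x = 0.0648, y = 0.2396
  B: x = 0.2837, y = 0.5558
  C: x = 0.6515, y = 0.2047

y_C = 0.2047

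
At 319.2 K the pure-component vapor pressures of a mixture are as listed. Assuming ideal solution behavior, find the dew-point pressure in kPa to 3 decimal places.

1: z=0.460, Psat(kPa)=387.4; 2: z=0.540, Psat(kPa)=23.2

At the dew point ψ → 1, so Σzᵢ/Kᵢ = 1 with Kᵢ = Pᵢˢᵃᵗ/P ⇒ 1/P = Σzᵢ/Pᵢˢᵃᵗ.
1/P = 0.460/387.4 + 0.540/23.2 = 0.024463 ⇒ P = 40.878 kPa

Pdew = 40.878 kPa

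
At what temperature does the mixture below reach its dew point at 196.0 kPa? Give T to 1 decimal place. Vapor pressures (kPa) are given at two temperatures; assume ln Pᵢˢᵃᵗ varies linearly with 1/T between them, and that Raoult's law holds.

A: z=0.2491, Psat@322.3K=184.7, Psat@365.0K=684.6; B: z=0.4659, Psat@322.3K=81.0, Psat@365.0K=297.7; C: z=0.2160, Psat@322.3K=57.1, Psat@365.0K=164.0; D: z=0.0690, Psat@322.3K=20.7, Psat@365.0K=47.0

Dew-point temperature: Σzᵢ·P/Pᵢˢᵃᵗ(T) = 1. Interpolate ln Pᵢˢᵃᵗ = aᵢ + bᵢ/T.
  T = 322.3 K: ΣzᵢP/Pᵢˢᵃᵗ = 2.7865
  T = 365.0 K: ΣzᵢP/Pᵢˢᵃᵗ = 0.9239
  T = 343.6 K: ΣzᵢP/Pᵢˢᵃᵗ = 1.5446
  T = 354.3 K: ΣzᵢP/Pᵢˢᵃᵗ = 1.1841
  T = 359.6 K: ΣzᵢP/Pᵢˢᵃᵗ = 1.0449
  T = 362.3 K: ΣzᵢP/Pᵢˢᵃᵗ = 0.9821
Interpolating between 359.6 K and 362.3 K gives T ≈ 361.5 K.

T = 361.5 K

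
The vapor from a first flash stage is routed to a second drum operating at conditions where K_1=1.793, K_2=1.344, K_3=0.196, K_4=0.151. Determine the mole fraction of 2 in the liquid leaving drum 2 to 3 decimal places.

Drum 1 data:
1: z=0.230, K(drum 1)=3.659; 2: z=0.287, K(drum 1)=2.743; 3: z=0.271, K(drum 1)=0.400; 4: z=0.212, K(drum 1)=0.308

x_2 (drum 2) = 0.349

Drum 1:
Iterate (Newton) starting at ψ₁ = 0.6:
  ψ₁ = 0.600: g = -0.0248, g' = -0.985 → ψ₁ = 0.575
Converged at ψ₁ = 0.575.
Drum-1 compositions:
  1: x = 0.091, y = 0.333
  2: x = 0.143, y = 0.393
  3: x = 0.414, y = 0.165
  4: x = 0.352, y = 0.108
Drum-2 feed = drum-1 vapor: z₂ = (0.3329, 0.3933, 0.1655, 0.1084).
Drum 2:
Material balance + equilibrium reduce to Σ zᵢ(Kᵢ−1)/(1+ψ₂(Kᵢ−1)) = 0.
Feasibility: ΣzᵢKᵢ = 1.174, Σzᵢ/Kᵢ = 2.040 — both > 1, two phases present.
Iterate (Newton) starting at ψ₂ = 0.42:
  ψ₂ = 0.420: g = -0.0277, g' = -0.586 → ψ₂ = 0.373
  ψ₂ = 0.373: g = -0.0010, g' = -0.547 → ψ₂ = 0.371
Converged at ψ₂ = 0.371.
  1: x = 0.257, y = 0.461
  2: x = 0.349, y = 0.469
  3: x = 0.236, y = 0.046
  4: x = 0.158, y = 0.024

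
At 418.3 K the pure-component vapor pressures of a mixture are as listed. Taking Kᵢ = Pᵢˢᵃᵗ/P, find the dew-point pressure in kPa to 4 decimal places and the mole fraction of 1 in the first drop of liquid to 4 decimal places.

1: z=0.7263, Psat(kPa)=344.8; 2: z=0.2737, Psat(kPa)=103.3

Pdew = 210.2606 kPa, x_1 = 0.4429

At the dew point ψ → 1, so Σzᵢ/Kᵢ = 1 with Kᵢ = Pᵢˢᵃᵗ/P ⇒ 1/P = Σzᵢ/Pᵢˢᵃᵗ.
1/P = 0.7263/344.8 + 0.2737/103.3 = 0.0047560 ⇒ P = 210.2606 kPa
xᵢ = zᵢP/Pᵢˢᵃᵗ ⇒ x_1 = 0.7263·210.2606/344.8 = 0.4429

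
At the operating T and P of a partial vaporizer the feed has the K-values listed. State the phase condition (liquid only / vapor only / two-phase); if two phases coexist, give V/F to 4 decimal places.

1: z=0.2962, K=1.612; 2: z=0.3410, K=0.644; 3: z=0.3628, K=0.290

ΣzᵢKᵢ = 0.8023; Σzᵢ/Kᵢ = 1.9643.
Since ΣzᵢKᵢ < 1 the mixture is below its bubble point — single liquid phase.

liquid only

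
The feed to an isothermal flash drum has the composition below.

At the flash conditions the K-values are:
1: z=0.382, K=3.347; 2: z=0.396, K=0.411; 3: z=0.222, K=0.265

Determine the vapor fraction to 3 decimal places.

Rachford–Rice: g(ψ) = Σ zᵢ(Kᵢ−1)/(1+ψ(Kᵢ−1)) = 0.
Feasibility: ΣzᵢKᵢ = 1.500, Σzᵢ/Kᵢ = 1.915 — both > 1, two phases present.
Newton iteration, ψ⁰ = 0.52:
  ψ = 0.520: g = -0.1966, g' = -1.026 → ψ = 0.329
  ψ = 0.329: g = 0.0019, g' = -1.091 → ψ = 0.330
Converged at ψ = 0.330.

ψ = 0.330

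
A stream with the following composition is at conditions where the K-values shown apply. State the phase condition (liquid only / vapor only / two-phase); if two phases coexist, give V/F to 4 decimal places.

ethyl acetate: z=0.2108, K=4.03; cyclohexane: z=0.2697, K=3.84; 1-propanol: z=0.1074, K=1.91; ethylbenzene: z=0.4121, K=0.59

ΣzᵢKᵢ = 2.3334; Σzᵢ/Kᵢ = 0.8772.
Since Σzᵢ/Kᵢ < 1 the mixture is above its dew point — single vapor phase.

vapor only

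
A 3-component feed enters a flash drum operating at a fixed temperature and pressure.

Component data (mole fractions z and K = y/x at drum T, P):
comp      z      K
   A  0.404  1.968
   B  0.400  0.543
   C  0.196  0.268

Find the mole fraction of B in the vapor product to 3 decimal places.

y_B = 0.230

Rachford–Rice: g(ψ) = Σ zᵢ(Kᵢ−1)/(1+ψ(Kᵢ−1)) = 0.
Check two-phase: ΣzᵢKᵢ = 1.065 > 1 and Σzᵢ/Kᵢ = 1.673 > 1, so g(0) = 0.065 > 0 and g(1) = -0.673 < 0.
Iterate (Newton) starting at ψ = 0.5:
  ψ = 0.500: g = -0.1997, g' = -0.574 → ψ = 0.152
  ψ = 0.152: g = -0.0169, g' = -0.517 → ψ = 0.119
Converged at ψ = 0.119.
Compositions from xᵢ = zᵢ/(1+ψ(Kᵢ−1)), yᵢ = Kᵢxᵢ:
  A: x = 0.362, y = 0.713
  B: x = 0.423, y = 0.230
  C: x = 0.215, y = 0.058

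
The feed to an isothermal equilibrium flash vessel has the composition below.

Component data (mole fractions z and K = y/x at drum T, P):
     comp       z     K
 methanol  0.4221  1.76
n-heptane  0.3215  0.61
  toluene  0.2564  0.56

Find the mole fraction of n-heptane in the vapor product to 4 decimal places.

y_n-heptane = 0.2185

Newton iteration, V/F⁰ = 0.52:
  V/F = 0.5200: g = -0.07364, g' = -0.2857 → V/F = 0.2622
  V/F = 0.2622: g = 0.00029, g' = -0.2936 → V/F = 0.2632
Converged at V/F = 0.2632.
Compositions from xᵢ = zᵢ/(1+V/F(Kᵢ−1)), yᵢ = Kᵢxᵢ:
  methanol: x = 0.3517, y = 0.6191
  n-heptane: x = 0.3583, y = 0.2185
  toluene: x = 0.2900, y = 0.1624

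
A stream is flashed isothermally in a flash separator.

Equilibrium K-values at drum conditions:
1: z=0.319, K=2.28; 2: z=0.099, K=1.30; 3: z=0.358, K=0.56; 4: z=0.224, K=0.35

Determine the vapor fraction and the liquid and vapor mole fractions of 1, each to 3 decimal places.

Rachford–Rice: g(ψ) = Σ zᵢ(Kᵢ−1)/(1+ψ(Kᵢ−1)) = 0.
g(0) = ΣzᵢKᵢ − 1 = 0.135 and g(1) = 1 − Σzᵢ/Kᵢ = -0.495, so a root lies in (0, 1).
Iterate (Newton) starting at ψ = 0.47:
  ψ = 0.470: g = -0.1273, g' = -0.517 → ψ = 0.224
Converged at ψ = 0.224.
Compositions from xᵢ = zᵢ/(1+ψ(Kᵢ−1)), yᵢ = Kᵢxᵢ:
  1: x = 0.248, y = 0.565
  2: x = 0.093, y = 0.121
  3: x = 0.397, y = 0.222
  4: x = 0.262, y = 0.092

ψ = 0.224, x_1 = 0.248, y_1 = 0.565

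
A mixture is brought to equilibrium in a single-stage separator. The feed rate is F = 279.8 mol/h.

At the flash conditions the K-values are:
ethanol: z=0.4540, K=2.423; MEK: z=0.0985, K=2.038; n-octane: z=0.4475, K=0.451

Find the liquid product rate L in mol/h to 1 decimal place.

Rachford–Rice: g(β) = Σ zᵢ(Kᵢ−1)/(1+β(Kᵢ−1)) = 0.
Feasibility: ΣzᵢKᵢ = 1.5026, Σzᵢ/Kᵢ = 1.2279 — both > 1, two phases present.
Newton–Raphson from β = 0.5:
  β = 0.5000: g = 0.10615, g' = -0.6161 → β = 0.6723
  β = 0.6723: g = 0.00099, g' = -0.6158 → β = 0.6739
Converged at β = 0.6739.
Then V = β·F = 0.6739·279.8 = 188.6 mol/h and L = F − V = 91.2 mol/h.

L = 91.2 mol/h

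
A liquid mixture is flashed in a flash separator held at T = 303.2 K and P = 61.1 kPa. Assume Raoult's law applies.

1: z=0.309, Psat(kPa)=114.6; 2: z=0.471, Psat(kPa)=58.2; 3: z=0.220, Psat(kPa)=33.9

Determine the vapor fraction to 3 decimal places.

ψ = 0.713

Raoult's law: Kᵢ = Pᵢˢᵃᵗ/P = Pᵢˢᵃᵗ/61.1.
  K_1 = 114.6/61.1 = 1.87561, K_2 = 58.2/61.1 = 0.95254, K_3 = 33.9/61.1 = 0.55483
Let ψ = V/F and solve Σ zᵢ(Kᵢ−1)/(1+ψ(Kᵢ−1)) = 0.
Check two-phase: ΣzᵢKᵢ = 1.150 > 1 and Σzᵢ/Kᵢ = 1.056 > 1, so g(0) = 0.150 > 0 and g(1) = -0.056 < 0.
Iterate (Newton) starting at ψ = 0.36:
  ψ = 0.360: g = 0.0663, g' = -0.200 → ψ = 0.692
  ψ = 0.692: g = 0.0038, g' = -0.184 → ψ = 0.713
Converged at ψ = 0.713.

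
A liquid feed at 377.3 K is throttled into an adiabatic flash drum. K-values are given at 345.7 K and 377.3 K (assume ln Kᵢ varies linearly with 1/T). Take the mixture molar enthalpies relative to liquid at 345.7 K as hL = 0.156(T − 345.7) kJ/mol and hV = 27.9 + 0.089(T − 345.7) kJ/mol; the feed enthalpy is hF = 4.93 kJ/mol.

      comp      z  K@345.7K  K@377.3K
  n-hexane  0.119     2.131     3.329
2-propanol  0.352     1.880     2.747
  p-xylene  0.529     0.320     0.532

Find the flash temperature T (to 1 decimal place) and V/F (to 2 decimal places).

T = 347.4 K, V/F = 0.17

Adiabatic flash: solve Rachford–Rice at each trial T, then check hF = ψ·hV(T) + (1−ψ)·hL(T).
  T = 345.7 K: K = (2.131, 1.880, 0.320), RR gives ψ = 0.131, H_out = 3.658 kJ/mol
  T = 377.3 K: K = (3.329, 2.747, 0.532), RR gives ψ = 0.724, H_out = 23.608 kJ/mol
  T = 361.5 K: K = (2.690, 2.291, 0.417), RR gives ψ = 0.426, H_out = 13.901 kJ/mol
  T = 353.6 K: K = (2.400, 2.080, 0.366), RR gives ψ = 0.286, H_out = 9.067 kJ/mol
  T = 349.6 K: K = (2.261, 1.977, 0.342), RR gives ψ = 0.211, H_out = 6.435 kJ/mol
  T = 347.6 K: K = (2.194, 1.927, 0.331), RR gives ψ = 0.171, H_out = 5.042 kJ/mol
Linear interpolation between T = 345.7 (H_out = 3.658) and T = 347.6 (H_out = 5.042) on hF = 4.93 gives T ≈ 347.4 K, at which ψ = 0.17.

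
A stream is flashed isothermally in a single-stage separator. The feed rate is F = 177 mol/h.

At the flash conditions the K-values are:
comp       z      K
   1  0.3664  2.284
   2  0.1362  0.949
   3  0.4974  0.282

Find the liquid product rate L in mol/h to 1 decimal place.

Material balance + equilibrium reduce to Σ zᵢ(Kᵢ−1)/(1+V/F(Kᵢ−1)) = 0.
g(0) = ΣzᵢKᵢ − 1 = 0.1064 and g(1) = 1 − Σzᵢ/Kᵢ = -1.0678, so a root lies in (0, 1).
Newton iteration, V/F⁰ = 0.5:
  V/F = 0.5000: g = -0.27776, g' = -0.8485 → V/F = 0.1726
  V/F = 0.1726: g = -0.02958, g' = -0.7392 → V/F = 0.1326
  V/F = 0.1326: g = 0.00029, g' = -0.7547 → V/F = 0.1330
Converged at V/F = 0.1330.
Then V = V/F·F = 0.1330·177 = 23.5 mol/h and L = F − V = 153.5 mol/h.

L = 153.5 mol/h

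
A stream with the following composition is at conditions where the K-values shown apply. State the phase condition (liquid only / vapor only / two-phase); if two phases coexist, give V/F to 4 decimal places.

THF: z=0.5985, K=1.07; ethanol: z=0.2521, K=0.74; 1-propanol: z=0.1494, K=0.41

liquid only

ΣzᵢKᵢ = 0.8882; Σzᵢ/Kᵢ = 1.2644.
Since ΣzᵢKᵢ < 1 the mixture is below its bubble point — single liquid phase.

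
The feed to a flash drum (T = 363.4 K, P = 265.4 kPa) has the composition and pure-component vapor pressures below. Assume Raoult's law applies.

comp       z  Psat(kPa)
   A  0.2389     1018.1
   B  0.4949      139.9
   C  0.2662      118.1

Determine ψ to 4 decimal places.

Raoult's law: Kᵢ = Pᵢˢᵃᵗ/P = Pᵢˢᵃᵗ/265.4.
  K_A = 1018.1/265.4 = 3.836096, K_B = 139.9/265.4 = 0.527129, K_C = 118.1/265.4 = 0.444989
Newton–Raphson from ψ = 0.46:
  ψ = 0.4600: g = -0.20348, g' = -0.6904 → ψ = 0.1653
  ψ = 0.1653: g = 0.04478, g' = -1.1204 → ψ = 0.2052
  ψ = 0.2052: g = 0.00234, g' = -1.0079 → ψ = 0.2076
Converged at ψ = 0.2076.

ψ = 0.2076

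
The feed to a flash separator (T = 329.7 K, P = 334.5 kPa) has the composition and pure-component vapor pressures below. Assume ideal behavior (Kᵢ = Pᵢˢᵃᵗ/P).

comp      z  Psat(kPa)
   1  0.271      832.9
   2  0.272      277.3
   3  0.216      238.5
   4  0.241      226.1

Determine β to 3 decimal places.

Raoult's law: Kᵢ = Pᵢˢᵃᵗ/P = Pᵢˢᵃᵗ/334.5.
  K_1 = 832.9/334.5 = 2.48999, K_2 = 277.3/334.5 = 0.82900, K_3 = 238.5/334.5 = 0.71300, K_4 = 226.1/334.5 = 0.67593
Rachford–Rice: g(β) = Σ zᵢ(Kᵢ−1)/(1+β(Kᵢ−1)) = 0.
Feasibility: ΣzᵢKᵢ = 1.217, Σzᵢ/Kᵢ = 1.096 — both > 1, two phases present.
Newton–Raphson from β = 0.5:
  β = 0.500: g = 0.0150, g' = -0.267 → β = 0.556
  β = 0.556: g = 0.0004, g' = -0.253 → β = 0.558
Converged at β = 0.558.

β = 0.558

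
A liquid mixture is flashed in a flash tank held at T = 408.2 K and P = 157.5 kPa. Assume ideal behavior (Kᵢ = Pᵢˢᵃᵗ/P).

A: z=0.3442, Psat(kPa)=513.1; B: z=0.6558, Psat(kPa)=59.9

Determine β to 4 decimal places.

β = 0.2650

Raoult's law: Kᵢ = Pᵢˢᵃᵗ/P = Pᵢˢᵃᵗ/157.5.
  K_A = 513.1/157.5 = 3.257778, K_B = 59.9/157.5 = 0.380317
Rachford–Rice: g(β) = Σ zᵢ(Kᵢ−1)/(1+β(Kᵢ−1)) = 0.
Feasibility: ΣzᵢKᵢ = 1.3707, Σzᵢ/Kᵢ = 1.8300 — both > 1, two phases present.
Binary case is linear: z₁(K₁−1)(1+β(K₂−1)) + z₂(K₂−1)(1+β(K₁−1)) = 0
⇒ β = [z₁(K₁−1)+z₂(K₂−1)] / [−(K₁−1)(K₂−1)] = 0.37074/1.39911 = 0.2650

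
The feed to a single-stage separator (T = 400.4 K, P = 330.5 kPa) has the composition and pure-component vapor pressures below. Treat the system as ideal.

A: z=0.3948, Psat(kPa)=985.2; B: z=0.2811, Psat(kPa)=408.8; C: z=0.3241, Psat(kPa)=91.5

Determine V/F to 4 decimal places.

Raoult's law: Kᵢ = Pᵢˢᵃᵗ/P = Pᵢˢᵃᵗ/330.5.
  K_A = 985.2/330.5 = 2.980938, K_B = 408.8/330.5 = 1.236914, K_C = 91.5/330.5 = 0.276853
Rachford–Rice: g(V/F) = Σ zᵢ(Kᵢ−1)/(1+V/F(Kᵢ−1)) = 0.
g(0) = ΣzᵢKᵢ − 1 = 0.6143 and g(1) = 1 − Σzᵢ/Kᵢ = -0.5304, so a root lies in (0, 1).
Newton iteration, V/F⁰ = 0.5:
  V/F = 0.5000: g = 0.08534, g' = -0.8195 → V/F = 0.6041
  V/F = 0.6041: g = -0.00194, g' = -0.8676 → V/F = 0.6019
Converged at V/F = 0.6019.

V/F = 0.6019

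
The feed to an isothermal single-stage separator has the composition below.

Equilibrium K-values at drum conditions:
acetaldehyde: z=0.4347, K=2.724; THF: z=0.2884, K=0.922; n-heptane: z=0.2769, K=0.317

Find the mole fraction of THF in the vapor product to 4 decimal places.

y_THF = 0.2798

Material balance + equilibrium reduce to Σ zᵢ(Kᵢ−1)/(1+V/F(Kᵢ−1)) = 0.
g(0) = ΣzᵢKᵢ − 1 = 0.5378 and g(1) = 1 − Σzᵢ/Kᵢ = -0.3459, so a root lies in (0, 1).
Iterate (Newton) starting at V/F = 0.5:
  V/F = 0.5000: g = 0.09187, g' = -0.6724 → V/F = 0.6366
  V/F = 0.6366: g = -0.00101, g' = -0.7000 → V/F = 0.6352
Converged at V/F = 0.6352.
Compositions from xᵢ = zᵢ/(1+V/F(Kᵢ−1)), yᵢ = Kᵢxᵢ:
  acetaldehyde: x = 0.2075, y = 0.5652
  THF: x = 0.3034, y = 0.2798
  n-heptane: x = 0.4891, y = 0.1550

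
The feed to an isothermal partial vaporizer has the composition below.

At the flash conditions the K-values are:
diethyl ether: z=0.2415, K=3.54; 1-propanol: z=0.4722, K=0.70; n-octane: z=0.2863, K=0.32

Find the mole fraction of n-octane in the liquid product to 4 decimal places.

x_n-octane = 0.3408

Material balance + equilibrium reduce to Σ zᵢ(Kᵢ−1)/(1+ψ(Kᵢ−1)) = 0.
Feasibility: ΣzᵢKᵢ = 1.2771, Σzᵢ/Kᵢ = 1.6375 — both > 1, two phases present.
Iterate (Newton) starting at ψ = 0.65:
  ψ = 0.6500: g = -0.29348, g' = -0.7125 → ψ = 0.2381
  ψ = 0.2381: g = -0.00259, g' = -0.8428 → ψ = 0.2350
Converged at ψ = 0.2350.
Compositions from xᵢ = zᵢ/(1+ψ(Kᵢ−1)), yᵢ = Kᵢxᵢ:
  diethyl ether: x = 0.1512, y = 0.5353
  1-propanol: x = 0.5080, y = 0.3556
  n-octane: x = 0.3408, y = 0.1090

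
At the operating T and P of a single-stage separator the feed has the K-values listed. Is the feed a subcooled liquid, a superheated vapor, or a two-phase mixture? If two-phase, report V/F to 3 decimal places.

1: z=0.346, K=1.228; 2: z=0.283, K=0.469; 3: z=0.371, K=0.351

subcooled liquid

ΣzᵢKᵢ = 0.688; Σzᵢ/Kᵢ = 1.942.
Since ΣzᵢKᵢ < 1 the mixture is below its bubble point — single liquid phase.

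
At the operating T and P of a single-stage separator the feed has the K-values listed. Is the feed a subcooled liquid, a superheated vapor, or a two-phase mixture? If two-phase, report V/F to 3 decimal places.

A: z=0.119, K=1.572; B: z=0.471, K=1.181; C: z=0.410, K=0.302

subcooled liquid

ΣzᵢKᵢ = 0.867; Σzᵢ/Kᵢ = 1.832.
Since ΣzᵢKᵢ < 1 the mixture is below its bubble point — single liquid phase.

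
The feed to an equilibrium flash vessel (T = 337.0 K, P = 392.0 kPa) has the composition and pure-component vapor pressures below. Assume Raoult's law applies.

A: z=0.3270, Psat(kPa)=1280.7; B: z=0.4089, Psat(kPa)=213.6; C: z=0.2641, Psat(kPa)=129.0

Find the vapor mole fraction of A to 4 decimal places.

y_A = 0.6322

Raoult's law: Kᵢ = Pᵢˢᵃᵗ/P = Pᵢˢᵃᵗ/392.0.
  K_A = 1280.7/392.0 = 3.267092, K_B = 213.6/392.0 = 0.544898, K_C = 129.0/392.0 = 0.329082
Rachford–Rice: g(ψ) = Σ zᵢ(Kᵢ−1)/(1+ψ(Kᵢ−1)) = 0.
g(0) = ΣzᵢKᵢ − 1 = 0.3781 and g(1) = 1 − Σzᵢ/Kᵢ = -0.6530, so a root lies in (0, 1).
Iterate (Newton) starting at ψ = 0.62:
  ψ = 0.6200: g = -0.25446, g' = -0.8033 → ψ = 0.3032
  ψ = 0.3032: g = 0.00099, g' = -0.8916 → ψ = 0.3043
Converged at ψ = 0.3043.
Compositions from xᵢ = zᵢ/(1+ψ(Kᵢ−1)), yᵢ = Kᵢxᵢ:
  A: x = 0.1935, y = 0.6322
  B: x = 0.4746, y = 0.2586
  C: x = 0.3319, y = 0.1092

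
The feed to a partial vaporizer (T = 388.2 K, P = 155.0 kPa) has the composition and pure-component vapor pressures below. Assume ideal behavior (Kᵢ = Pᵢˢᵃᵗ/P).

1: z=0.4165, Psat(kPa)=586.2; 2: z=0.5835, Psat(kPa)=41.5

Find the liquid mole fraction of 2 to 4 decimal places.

Raoult's law: Kᵢ = Pᵢˢᵃᵗ/P = Pᵢˢᵃᵗ/155.0.
  K_1 = 586.2/155.0 = 3.781935, K_2 = 41.5/155.0 = 0.267742
Material balance + equilibrium reduce to Σ zᵢ(Kᵢ−1)/(1+ψ(Kᵢ−1)) = 0.
Check two-phase: ΣzᵢKᵢ = 1.7314 > 1 and Σzᵢ/Kᵢ = 2.2895 > 1, so g(0) = 0.7314 > 0 and g(1) = -1.2895 < 0.
Binary case is linear: z₁(K₁−1)(1+ψ(K₂−1)) + z₂(K₂−1)(1+ψ(K₁−1)) = 0
⇒ ψ = [z₁(K₁−1)+z₂(K₂−1)] / [−(K₁−1)(K₂−1)] = 0.73140/2.03709 = 0.3590
Compositions from xᵢ = zᵢ/(1+ψ(Kᵢ−1)), yᵢ = Kᵢxᵢ:
  1: x = 0.2084, y = 0.7880
  2: x = 0.7916, y = 0.2120

x_2 = 0.7916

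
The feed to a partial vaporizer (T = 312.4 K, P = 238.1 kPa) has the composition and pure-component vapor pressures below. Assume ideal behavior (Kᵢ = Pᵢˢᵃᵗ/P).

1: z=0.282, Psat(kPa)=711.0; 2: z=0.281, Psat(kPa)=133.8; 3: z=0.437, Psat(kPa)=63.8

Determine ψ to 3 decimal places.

Raoult's law: Kᵢ = Pᵢˢᵃᵗ/P = Pᵢˢᵃᵗ/238.1.
  K_1 = 711.0/238.1 = 2.98614, K_2 = 133.8/238.1 = 0.56195, K_3 = 63.8/238.1 = 0.26795
Rachford–Rice: g(ψ) = Σ zᵢ(Kᵢ−1)/(1+ψ(Kᵢ−1)) = 0.
Feasibility: ΣzᵢKᵢ = 1.117, Σzᵢ/Kᵢ = 2.225 — both > 1, two phases present.
Iterate (Newton) starting at ψ = 0.7:
  ψ = 0.700: g = -0.5993, g' = -1.292 → ψ = 0.236
  ψ = 0.236: g = -0.1428, g' = -0.925 → ψ = 0.082
  ψ = 0.082: g = 0.0139, g' = -1.146 → ψ = 0.094
Converged at ψ = 0.094.

ψ = 0.094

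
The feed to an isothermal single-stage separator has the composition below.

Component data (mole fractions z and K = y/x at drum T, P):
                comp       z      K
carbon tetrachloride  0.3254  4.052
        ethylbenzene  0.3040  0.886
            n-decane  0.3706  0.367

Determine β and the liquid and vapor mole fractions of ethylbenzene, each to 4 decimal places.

β = 0.5166, x_ethylbenzene = 0.3230, y_ethylbenzene = 0.2862

Let β = V/F and solve Σ zᵢ(Kᵢ−1)/(1+β(Kᵢ−1)) = 0.
Check two-phase: ΣzᵢKᵢ = 1.7239 > 1 and Σzᵢ/Kᵢ = 1.4332 > 1, so g(0) = 0.7239 > 0 and g(1) = -0.4332 < 0.
Newton–Raphson from β = 0.5:
  β = 0.5000: g = 0.01319, g' = -0.7973 → β = 0.5165
  β = 0.5165: g = 0.00007, g' = -0.7889 → β = 0.5166
Converged at β = 0.5166.
Compositions from xᵢ = zᵢ/(1+β(Kᵢ−1)), yᵢ = Kᵢxᵢ:
  carbon tetrachloride: x = 0.1263, y = 0.5117
  ethylbenzene: x = 0.3230, y = 0.2862
  n-decane: x = 0.5507, y = 0.2021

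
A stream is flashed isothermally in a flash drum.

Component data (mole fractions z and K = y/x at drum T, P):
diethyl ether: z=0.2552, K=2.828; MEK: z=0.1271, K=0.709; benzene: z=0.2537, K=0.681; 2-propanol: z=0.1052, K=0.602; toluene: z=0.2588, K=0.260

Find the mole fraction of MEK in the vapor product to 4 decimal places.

Rachford–Rice: g(V/F) = Σ zᵢ(Kᵢ−1)/(1+V/F(Kᵢ−1)) = 0.
Check two-phase: ΣzᵢKᵢ = 1.1152 > 1 and Σzᵢ/Kᵢ = 1.8122 > 1, so g(0) = 0.1152 > 0 and g(1) = -0.8122 < 0.
Newton iteration, V/F⁰ = 0.5:
  V/F = 0.5000: g = -0.25210, g' = -0.6671 → V/F = 0.1221
  V/F = 0.1221: g = 0.00428, g' = -0.7992 → V/F = 0.1275
Converged at V/F = 0.1275.
Compositions from xᵢ = zᵢ/(1+V/F(Kᵢ−1)), yᵢ = Kᵢxᵢ:
  diethyl ether: x = 0.2070, y = 0.5853
  MEK: x = 0.1320, y = 0.0936
  benzene: x = 0.2645, y = 0.1801
  2-propanol: x = 0.1108, y = 0.0667
  toluene: x = 0.2858, y = 0.0743

y_MEK = 0.0936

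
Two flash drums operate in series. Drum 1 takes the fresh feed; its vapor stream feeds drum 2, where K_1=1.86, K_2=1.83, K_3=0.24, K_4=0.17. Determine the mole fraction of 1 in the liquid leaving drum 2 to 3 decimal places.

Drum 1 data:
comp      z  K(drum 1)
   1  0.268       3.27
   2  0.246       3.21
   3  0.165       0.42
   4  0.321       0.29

Drum 1:
Material balance + equilibrium reduce to Σ zᵢ(Kᵢ−1)/(1+ψ₁(Kᵢ−1)) = 0.
g(0) = ΣzᵢKᵢ − 1 = 0.828 and g(1) = 1 − Σzᵢ/Kᵢ = -0.658, so a root lies in (0, 1).
Iterate (Newton) starting at ψ₁ = 0.5:
  ψ₁ = 0.500: g = 0.0551, g' = -1.073 → ψ₁ = 0.551
Converged at ψ₁ = 0.551.
Drum-1 compositions:
  1: x = 0.119, y = 0.389
  2: x = 0.111, y = 0.356
  3: x = 0.243, y = 0.102
  4: x = 0.528, y = 0.153
Drum-2 feed = drum-1 vapor: z₂ = (0.3892, 0.3559, 0.1019, 0.1530).
Drum 2:
Newton iteration, ψ₂⁰ = 0.33:
  ψ₂ = 0.330: g = 0.2144, g' = -0.630 → ψ₂ = 0.670
  ψ₂ = 0.670: g = -0.0417, g' = -0.996 → ψ₂ = 0.628
  ψ₂ = 0.628: g = -0.0020, g' = -0.903 → ψ₂ = 0.626
Converged at ψ₂ = 0.626.
  1: x = 0.253, y = 0.471
  2: x = 0.234, y = 0.429
  3: x = 0.194, y = 0.047
  4: x = 0.318, y = 0.054

x_1 (drum 2) = 0.253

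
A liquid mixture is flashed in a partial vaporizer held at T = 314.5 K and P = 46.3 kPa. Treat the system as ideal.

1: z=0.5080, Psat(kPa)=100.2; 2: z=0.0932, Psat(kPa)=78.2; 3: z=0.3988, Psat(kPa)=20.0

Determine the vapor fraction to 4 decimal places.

Raoult's law: Kᵢ = Pᵢˢᵃᵗ/P = Pᵢˢᵃᵗ/46.3.
  K_1 = 100.2/46.3 = 2.164147, K_2 = 78.2/46.3 = 1.688985, K_3 = 20.0/46.3 = 0.431965
Newton iteration, ψ⁰ = 0.31:
  ψ = 0.3100: g = 0.21252, g' = -0.5913 → ψ = 0.6694
  ψ = 0.6694: g = 0.01080, g' = -0.5732 → ψ = 0.6882
  ψ = 0.6882: g = -0.00006, g' = -0.5795 → ψ = 0.6881
Converged at ψ = 0.6881.

ψ = 0.6881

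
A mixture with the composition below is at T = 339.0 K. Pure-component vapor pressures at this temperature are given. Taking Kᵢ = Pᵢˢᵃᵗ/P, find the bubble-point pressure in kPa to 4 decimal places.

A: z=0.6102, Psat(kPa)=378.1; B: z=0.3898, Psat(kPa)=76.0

At the bubble point ψ → 0, so ΣzᵢKᵢ = 1 with Kᵢ = Pᵢˢᵃᵗ/P ⇒ P = ΣzᵢPᵢˢᵃᵗ.
P = 0.6102·378.1 + 0.3898·76.0 = 260.3414 kPa

Pbub = 260.3414 kPa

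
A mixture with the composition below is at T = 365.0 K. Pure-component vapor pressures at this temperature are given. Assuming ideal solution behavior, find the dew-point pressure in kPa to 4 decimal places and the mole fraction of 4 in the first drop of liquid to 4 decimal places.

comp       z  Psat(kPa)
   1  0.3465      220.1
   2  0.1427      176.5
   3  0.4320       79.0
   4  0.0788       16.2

At the dew point ψ → 1, so Σzᵢ/Kᵢ = 1 with Kᵢ = Pᵢˢᵃᵗ/P ⇒ 1/P = Σzᵢ/Pᵢˢᵃᵗ.
1/P = 0.3465/220.1 + 0.1427/176.5 + 0.4320/79.0 + 0.0788/16.2 = 0.0127153 ⇒ P = 78.6452 kPa
xᵢ = zᵢP/Pᵢˢᵃᵗ ⇒ x_4 = 0.0788·78.6452/16.2 = 0.3825

Pdew = 78.6452 kPa, x_4 = 0.3825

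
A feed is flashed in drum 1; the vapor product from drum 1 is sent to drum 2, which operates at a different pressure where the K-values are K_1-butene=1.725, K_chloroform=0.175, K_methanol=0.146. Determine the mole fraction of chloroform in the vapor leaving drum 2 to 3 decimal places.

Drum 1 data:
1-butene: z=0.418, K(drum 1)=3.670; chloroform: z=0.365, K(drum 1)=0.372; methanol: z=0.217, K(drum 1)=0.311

Drum 1:
Material balance + equilibrium reduce to Σ zᵢ(Kᵢ−1)/(1+ψ₁(Kᵢ−1)) = 0.
Feasibility: ΣzᵢKᵢ = 1.737, Σzᵢ/Kᵢ = 1.793 — both > 1, two phases present.
Iterate (Newton) starting at ψ₁ = 0.47:
  ψ₁ = 0.470: g = -0.0514, g' = -1.101 → ψ₁ = 0.423
  ψ₁ = 0.423: g = 0.0006, g' = -1.129 → ψ₁ = 0.424
Converged at ψ₁ = 0.424.
Drum-1 compositions:
  1-butene: x = 0.196, y = 0.720
  chloroform: x = 0.497, y = 0.185
  methanol: x = 0.307, y = 0.095
Drum-2 feed = drum-1 vapor: z₂ = (0.7196, 0.1850, 0.0953).
Drum 2:
Rachford–Rice: g(ψ₂) = Σ zᵢ(Kᵢ−1)/(1+ψ₂(Kᵢ−1)) = 0.
g(0) = ΣzᵢKᵢ − 1 = 0.288 and g(1) = 1 − Σzᵢ/Kᵢ = -1.127, so a root lies in (0, 1).
Newton iteration, ψ₂⁰ = 0.5:
  ψ₂ = 0.500: g = -0.0190, g' = -0.780 → ψ₂ = 0.476
  ψ₂ = 0.476: g = -0.0004, g' = -0.748 → ψ₂ = 0.475
Converged at ψ₂ = 0.475.
  1-butene: x = 0.535, y = 0.923
  chloroform: x = 0.304, y = 0.053
  methanol: x = 0.160, y = 0.023

y_chloroform (drum 2) = 0.053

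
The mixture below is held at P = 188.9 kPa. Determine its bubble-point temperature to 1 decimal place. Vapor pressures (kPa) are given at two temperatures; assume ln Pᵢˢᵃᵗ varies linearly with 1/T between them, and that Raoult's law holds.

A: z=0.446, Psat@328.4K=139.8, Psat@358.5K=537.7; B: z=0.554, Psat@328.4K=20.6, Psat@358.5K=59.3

T = 349.5 K

Bubble-point temperature: ΣzᵢPᵢˢᵃᵗ(T) = P. Interpolate ln Pᵢˢᵃᵗ = aᵢ + bᵢ/T.
  T = 328.4 K: ΣzᵢPᵢˢᵃᵗ = 73.76 kPa
  T = 358.5 K: ΣzᵢPᵢˢᵃᵗ = 272.67 kPa
  T = 343.4 K: ΣzᵢPᵢˢᵃᵗ = 145.44 kPa
  T = 350.9 K: ΣzᵢPᵢˢᵃᵗ = 200.02 kPa
  T = 347.1 K: ΣzᵢPᵢˢᵃᵗ = 170.48 kPa
  T = 349.0 K: ΣzᵢPᵢˢᵃᵗ = 184.74 kPa
Interpolating between 349.0 K and 350.9 K gives T ≈ 349.5 K.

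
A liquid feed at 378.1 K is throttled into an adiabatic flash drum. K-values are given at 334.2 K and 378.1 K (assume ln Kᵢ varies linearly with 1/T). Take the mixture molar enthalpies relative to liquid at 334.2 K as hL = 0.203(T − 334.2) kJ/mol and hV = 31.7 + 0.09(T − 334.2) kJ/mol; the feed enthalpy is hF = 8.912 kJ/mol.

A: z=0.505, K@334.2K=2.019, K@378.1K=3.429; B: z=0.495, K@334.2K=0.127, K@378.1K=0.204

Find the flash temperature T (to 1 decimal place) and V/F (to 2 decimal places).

T = 345.2 K, V/F = 0.22

Adiabatic flash: solve Rachford–Rice at each trial T, then check hF = ψ·hV(T) + (1−ψ)·hL(T).
  T = 334.2 K: K = (2.019, 0.127), RR gives ψ = 0.093, H_out = 2.938 kJ/mol
  T = 378.1 K: K = (3.429, 0.204), RR gives ψ = 0.431, H_out = 20.427 kJ/mol
  T = 356.1 K: K = (2.673, 0.163), RR gives ψ = 0.308, H_out = 13.436 kJ/mol
  T = 345.1 K: K = (2.332, 0.144), RR gives ψ = 0.219, H_out = 8.874 kJ/mol
  T = 350.6 K: K = (2.499, 0.154), RR gives ψ = 0.267, H_out = 11.285 kJ/mol
  T = 347.9 K: K = (2.416, 0.149), RR gives ψ = 0.244, H_out = 10.139 kJ/mol
  T = 346.5 K: K = (2.374, 0.147), RR gives ψ = 0.232, H_out = 9.517 kJ/mol
Linear interpolation between T = 345.1 (H_out = 8.874) and T = 346.5 (H_out = 9.517) on hF = 8.912 gives T ≈ 345.2 K, at which ψ = 0.22.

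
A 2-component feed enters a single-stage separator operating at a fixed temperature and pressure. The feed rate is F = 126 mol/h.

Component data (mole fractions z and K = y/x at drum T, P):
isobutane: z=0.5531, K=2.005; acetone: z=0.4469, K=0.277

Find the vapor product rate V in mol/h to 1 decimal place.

Material balance + equilibrium reduce to Σ zᵢ(Kᵢ−1)/(1+V/F(Kᵢ−1)) = 0.
Check two-phase: ΣzᵢKᵢ = 1.2328 > 1 and Σzᵢ/Kᵢ = 1.8892 > 1, so g(0) = 0.2328 > 0 and g(1) = -0.8892 < 0.
Newton iteration, V/F⁰ = 0.49:
  V/F = 0.4900: g = -0.12793, g' = -0.8111 → V/F = 0.3323
  V/F = 0.3323: g = -0.00856, g' = -0.7186 → V/F = 0.3204
  V/F = 0.3204: g = -0.00002, g' = -0.7153 → V/F = 0.3203
Converged at V/F = 0.3203.
Then V = V/F·F = 0.3203·126 = 40.4 mol/h and L = F − V = 85.6 mol/h.

V = 40.4 mol/h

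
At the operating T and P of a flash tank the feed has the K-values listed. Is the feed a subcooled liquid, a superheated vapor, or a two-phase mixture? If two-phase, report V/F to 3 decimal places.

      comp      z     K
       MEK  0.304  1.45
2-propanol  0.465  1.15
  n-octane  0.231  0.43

two-phase, V/F = 0.461

ΣzᵢKᵢ = 1.075; Σzᵢ/Kᵢ = 1.151.
Both exceed 1, so a two-phase solution exists.
Rachford–Rice: g(ψ) = Σ zᵢ(Kᵢ−1)/(1+ψ(Kᵢ−1)) = 0.
Newton iteration, ψ⁰ = 0.41:
  ψ = 0.410: g = 0.0094, g' = -0.181 → ψ = 0.462
  ψ = 0.462: g = -0.0002, g' = -0.190 → ψ = 0.461
Converged at ψ = 0.461.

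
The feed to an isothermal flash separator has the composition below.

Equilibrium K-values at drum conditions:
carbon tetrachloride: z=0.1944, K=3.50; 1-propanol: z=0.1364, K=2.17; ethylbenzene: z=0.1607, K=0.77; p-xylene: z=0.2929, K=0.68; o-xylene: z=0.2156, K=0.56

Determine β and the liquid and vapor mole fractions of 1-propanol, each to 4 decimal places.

β = 0.6010, x_1-propanol = 0.0801, y_1-propanol = 0.1738

Material balance + equilibrium reduce to Σ zᵢ(Kᵢ−1)/(1+β(Kᵢ−1)) = 0.
g(0) = ΣzᵢKᵢ − 1 = 0.4200 and g(1) = 1 − Σzᵢ/Kᵢ = -0.1428, so a root lies in (0, 1).
Iterate (Newton) starting at β = 0.5:
  β = 0.5000: g = 0.04172, g' = -0.4363 → β = 0.5956
  β = 0.5956: g = 0.00212, g' = -0.3948 → β = 0.6010
Converged at β = 0.6010.
Compositions from xᵢ = zᵢ/(1+β(Kᵢ−1)), yᵢ = Kᵢxᵢ:
  carbon tetrachloride: x = 0.0777, y = 0.2719
  1-propanol: x = 0.0801, y = 0.1738
  ethylbenzene: x = 0.1865, y = 0.1436
  p-xylene: x = 0.3626, y = 0.2466
  o-xylene: x = 0.2931, y = 0.1641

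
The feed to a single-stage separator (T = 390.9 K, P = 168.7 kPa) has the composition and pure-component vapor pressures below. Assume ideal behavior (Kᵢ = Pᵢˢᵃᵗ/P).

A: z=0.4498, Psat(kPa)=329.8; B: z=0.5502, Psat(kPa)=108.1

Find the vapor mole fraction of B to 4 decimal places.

Raoult's law: Kᵢ = Pᵢˢᵃᵗ/P = Pᵢˢᵃᵗ/168.7.
  K_A = 329.8/168.7 = 1.954950, K_B = 108.1/168.7 = 0.640782
Binary case is linear: z₁(K₁−1)(1+β(K₂−1)) + z₂(K₂−1)(1+β(K₁−1)) = 0
⇒ β = [z₁(K₁−1)+z₂(K₂−1)] / [−(K₁−1)(K₂−1)] = 0.23189/0.34303 = 0.6760
Compositions from xᵢ = zᵢ/(1+β(Kᵢ−1)), yᵢ = Kᵢxᵢ:
  A: x = 0.2733, y = 0.5344
  B: x = 0.7267, y = 0.4656

y_B = 0.4656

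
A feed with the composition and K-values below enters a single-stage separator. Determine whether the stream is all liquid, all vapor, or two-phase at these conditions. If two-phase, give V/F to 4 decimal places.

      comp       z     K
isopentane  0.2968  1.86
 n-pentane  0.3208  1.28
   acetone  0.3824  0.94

ΣzᵢKᵢ = 1.3221; Σzᵢ/Kᵢ = 0.8170.
Since Σzᵢ/Kᵢ < 1 the mixture is above its dew point — single vapor phase.

all vapor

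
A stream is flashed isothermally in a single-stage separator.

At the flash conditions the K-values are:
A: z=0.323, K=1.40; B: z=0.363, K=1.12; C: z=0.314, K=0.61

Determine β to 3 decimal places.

Material balance + equilibrium reduce to Σ zᵢ(Kᵢ−1)/(1+β(Kᵢ−1)) = 0.
Check two-phase: ΣzᵢKᵢ = 1.050 > 1 and Σzᵢ/Kᵢ = 1.070 > 1, so g(0) = 0.050 > 0 and g(1) = -0.070 < 0.
Iterate (Newton) starting at β = 0.6:
  β = 0.600: g = -0.0150, g' = -0.120 → β = 0.474
  β = 0.474: g = -0.0004, g' = -0.113 → β = 0.470
Converged at β = 0.470.

β = 0.470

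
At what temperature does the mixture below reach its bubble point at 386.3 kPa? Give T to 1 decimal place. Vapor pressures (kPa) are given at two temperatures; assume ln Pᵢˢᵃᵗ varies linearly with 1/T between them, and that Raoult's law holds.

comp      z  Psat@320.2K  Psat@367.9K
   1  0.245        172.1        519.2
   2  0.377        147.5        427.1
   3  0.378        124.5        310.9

T = 365.3 K

Bubble-point temperature: ΣzᵢPᵢˢᵃᵗ(T) = P. Interpolate ln Pᵢˢᵃᵗ = aᵢ + bᵢ/T.
  T = 320.2 K: ΣzᵢPᵢˢᵃᵗ = 144.83 kPa
  T = 367.9 K: ΣzᵢPᵢˢᵃᵗ = 405.74 kPa
  T = 344.0 K: ΣzᵢPᵢˢᵃᵗ = 250.76 kPa
  T = 355.9 K: ΣzᵢPᵢˢᵃᵗ = 321.19 kPa
  T = 361.9 K: ΣzᵢPᵢˢᵃᵗ = 361.68 kPa
  T = 364.9 K: ΣzᵢPᵢˢᵃᵗ = 383.26 kPa
  T = 366.4 K: ΣzᵢPᵢˢᵃᵗ = 394.38 kPa
Interpolating between 364.9 K and 366.4 K gives T ≈ 365.3 K.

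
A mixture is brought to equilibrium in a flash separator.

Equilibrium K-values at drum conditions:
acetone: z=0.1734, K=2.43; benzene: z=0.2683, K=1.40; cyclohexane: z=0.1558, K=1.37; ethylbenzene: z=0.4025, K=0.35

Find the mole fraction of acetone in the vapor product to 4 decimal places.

Rachford–Rice: g(β) = Σ zᵢ(Kᵢ−1)/(1+β(Kᵢ−1)) = 0.
g(0) = ΣzᵢKᵢ − 1 = 0.1513 and g(1) = 1 − Σzᵢ/Kᵢ = -0.5267, so a root lies in (0, 1).
Newton–Raphson from β = 0.5:
  β = 0.5000: g = -0.10493, g' = -0.5388 → β = 0.3053
  β = 0.3053: g = -0.00633, g' = -0.4878 → β = 0.2923
Converged at β = 0.2923.
Compositions from xᵢ = zᵢ/(1+β(Kᵢ−1)), yᵢ = Kᵢxᵢ:
  acetone: x = 0.1223, y = 0.2972
  benzene: x = 0.2402, y = 0.3363
  cyclohexane: x = 0.1406, y = 0.1926
  ethylbenzene: x = 0.4969, y = 0.1739

y_acetone = 0.2972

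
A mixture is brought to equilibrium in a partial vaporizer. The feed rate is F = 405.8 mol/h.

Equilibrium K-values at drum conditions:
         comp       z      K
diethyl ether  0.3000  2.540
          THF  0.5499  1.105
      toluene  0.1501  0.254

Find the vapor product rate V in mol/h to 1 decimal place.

V = 313.6 mol/h

Rachford–Rice: g(ψ) = Σ zᵢ(Kᵢ−1)/(1+ψ(Kᵢ−1)) = 0.
Feasibility: ΣzᵢKᵢ = 1.4078, Σzᵢ/Kᵢ = 1.2067 — both > 1, two phases present.
Newton iteration, ψ⁰ = 0.6:
  ψ = 0.6000: g = 0.09174, g' = -0.4713 → ψ = 0.7946
  ψ = 0.7946: g = -0.01394, g' = -0.6528 → ψ = 0.7733
  ψ = 0.7733: g = -0.00036, g' = -0.6200 → ψ = 0.7727
Converged at ψ = 0.7727.
Then V = ψ·F = 0.7727·405.8 = 313.6 mol/h and L = F − V = 92.2 mol/h.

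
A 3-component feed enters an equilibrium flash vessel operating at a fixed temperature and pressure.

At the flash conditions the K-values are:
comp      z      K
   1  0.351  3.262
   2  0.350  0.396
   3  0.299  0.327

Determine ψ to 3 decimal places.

Material balance + equilibrium reduce to Σ zᵢ(Kᵢ−1)/(1+ψ(Kᵢ−1)) = 0.
Check two-phase: ΣzᵢKᵢ = 1.381 > 1 and Σzᵢ/Kᵢ = 1.906 > 1, so g(0) = 0.381 > 0 and g(1) = -0.906 < 0.
Newton iteration, ψ⁰ = 0.5:
  ψ = 0.500: g = -0.2336, g' = -0.965 → ψ = 0.258
  ψ = 0.258: g = 0.0074, g' = -1.094 → ψ = 0.265
Converged at ψ = 0.265.

ψ = 0.265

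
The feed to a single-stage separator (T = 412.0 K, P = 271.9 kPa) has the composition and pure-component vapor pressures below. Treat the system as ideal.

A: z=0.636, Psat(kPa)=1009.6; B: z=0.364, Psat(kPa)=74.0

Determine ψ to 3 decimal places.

Raoult's law: Kᵢ = Pᵢˢᵃᵗ/P = Pᵢˢᵃᵗ/271.9.
  K_A = 1009.6/271.9 = 3.71313, K_B = 74.0/271.9 = 0.27216
Rachford–Rice: g(ψ) = Σ zᵢ(Kᵢ−1)/(1+ψ(Kᵢ−1)) = 0.
Feasibility: ΣzᵢKᵢ = 2.461, Σzᵢ/Kᵢ = 1.509 — both > 1, two phases present.
Binary case is linear: z₁(K₁−1)(1+ψ(K₂−1)) + z₂(K₂−1)(1+ψ(K₁−1)) = 0
⇒ ψ = [z₁(K₁−1)+z₂(K₂−1)] / [−(K₁−1)(K₂−1)] = 1.4606/1.9747 = 0.740

ψ = 0.740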